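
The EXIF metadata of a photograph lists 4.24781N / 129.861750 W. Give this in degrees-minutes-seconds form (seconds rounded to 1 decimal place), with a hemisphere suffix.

4°14′52.1″ N, 129°51′42.3″ W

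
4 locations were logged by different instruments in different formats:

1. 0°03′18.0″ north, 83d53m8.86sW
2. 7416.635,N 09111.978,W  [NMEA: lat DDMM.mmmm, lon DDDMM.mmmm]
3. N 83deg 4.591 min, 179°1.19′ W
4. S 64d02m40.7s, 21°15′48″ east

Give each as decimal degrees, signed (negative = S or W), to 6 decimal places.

1. 0.055000, -83.885794
2. 74.277250, -91.199633
3. 83.076517, -179.019833
4. -64.044639, 21.263333

Point 1:
  φ: 3′ + 18″ = 3.30000′; 0 + 3.30000/60 = 0.0550000
  N ⇒ keep positive
  Longitude: 83° + 53/60 + 8.86/3600 = 83 + 0.883333 + 0.002461 = 83.8857944
  hemisphere W, so the sign is −
Point 2:
  φ: degrees = first 2 digits = 74, minutes = 16.635; 74 + 16.635/60 = 74.2772500
  N ⇒ keep positive
  λ: split at 3 digits → 091° and 11.978′; 91 + 11.978/60 = 91.1996333
  hemisphere W, so the sign is −
Point 3:
  Lat: 4.591′ = 0.076517°; total 83.0765167
  N ⇒ keep positive
  λ: 1.19′ = 0.019833°; total 179.0198333
  W ⇒ negate
Point 4:
  φ: 2′ + 40.7″ = 2.67833′; 64 + 2.67833/60 = 64.0446389
  hemisphere S, so the sign is −
  Lon: 15′ + 48″ = 15.80000′; 21 + 15.80000/60 = 21.2633333
  E → positive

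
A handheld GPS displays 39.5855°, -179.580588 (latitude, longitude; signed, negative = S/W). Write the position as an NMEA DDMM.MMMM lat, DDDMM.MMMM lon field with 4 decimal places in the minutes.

Lat: fractional part 0.585500 → 35.130000 minutes
Longitude is negative → W; |value| = 179.580588
Lon: 179° + 0.580588 × 60 = 179° 34.835280′

3935.1300,N / 17934.8353,W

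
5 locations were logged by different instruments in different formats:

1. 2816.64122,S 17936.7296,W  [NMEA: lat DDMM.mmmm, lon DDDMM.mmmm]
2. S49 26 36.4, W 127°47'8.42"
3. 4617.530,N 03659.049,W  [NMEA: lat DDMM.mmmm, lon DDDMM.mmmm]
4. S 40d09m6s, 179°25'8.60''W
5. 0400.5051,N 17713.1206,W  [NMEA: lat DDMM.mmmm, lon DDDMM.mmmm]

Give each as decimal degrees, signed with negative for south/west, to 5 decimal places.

Point 1:
  φ: degrees = first 2 digits = 28, minutes = 16.64122; 28 + 16.64122/60 = 28.277354
  S ⇒ negate
  Longitude: split at 3 digits → 179° and 36.7296′; 179 + 36.7296/60 = 179.612160
  hemisphere W, so the sign is −
Point 2:
  Latitude: 49° + 26/60 + 36.4/3600 = 49 + 0.433333 + 0.010111 = 49.443444
  S ⇒ negate
  Longitude: 47′ + 8.42″ = 47.14033′; 127 + 47.14033/60 = 127.785672
  hemisphere W, so the sign is −
Point 3:
  φ: degrees = first 2 digits = 46, minutes = 17.53; 46 + 17.53/60 = 46.292167
  N ⇒ keep positive
  Lon: split at 3 digits → 036° and 59.049′; 36 + 59.049/60 = 36.984150
  hemisphere W, so the sign is −
Point 4:
  φ: 40° + 9/60 + 6/3600 = 40 + 0.150000 + 0.001667 = 40.151667
  S ⇒ negate
  Lon: 179° + 25/60 + 8.6/3600 = 179 + 0.416667 + 0.002389 = 179.419056
  W → negative
Point 5:
  Lat: split at 2 digits → 04° and 0.5051′; 4 + 0.5051/60 = 4.008418
  N → positive
  Lon: degrees = first 3 digits = 177, minutes = 13.1206; 177 + 13.1206/60 = 177.218677
  W ⇒ negate

1. -28.27735, -179.61216
2. -49.44344, -127.78567
3. 46.29217, -36.98415
4. -40.15167, -179.41906
5. 4.00842, -177.21868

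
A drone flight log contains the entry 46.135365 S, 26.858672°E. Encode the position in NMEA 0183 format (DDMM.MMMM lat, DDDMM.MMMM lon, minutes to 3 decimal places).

4608.122,S / 02651.520,E

Latitude: minutes = (46.135365 − 46) × 60 = 8.12190
Longitude: 26° + 0.858672 × 60 = 26° 51.52032′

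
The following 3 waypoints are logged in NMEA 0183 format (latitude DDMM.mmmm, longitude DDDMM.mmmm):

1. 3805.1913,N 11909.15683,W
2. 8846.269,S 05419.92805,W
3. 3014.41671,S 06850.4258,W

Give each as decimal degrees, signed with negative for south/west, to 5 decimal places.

1. 38.08652, -119.15261
2. -88.77115, -54.33213
3. -30.24028, -68.84043

Point 1:
  φ: split at 2 digits → 38° and 5.1913′; 38 + 5.1913/60 = 38.086522
  N ⇒ keep positive
  Longitude: degrees = first 3 digits = 119, minutes = 9.15683; 119 + 9.15683/60 = 119.152614
  W ⇒ negate
Point 2:
  Latitude: split at 2 digits → 88° and 46.269′; 88 + 46.269/60 = 88.771150
  S ⇒ negate
  Longitude: degrees = first 3 digits = 54, minutes = 19.92805; 54 + 19.92805/60 = 54.332134
  hemisphere W, so the sign is −
Point 3:
  Latitude: degrees = first 2 digits = 30, minutes = 14.41671; 30 + 14.41671/60 = 30.240279
  hemisphere S, so the sign is −
  Longitude: split at 3 digits → 068° and 50.4258′; 68 + 50.4258/60 = 68.840430
  W ⇒ negate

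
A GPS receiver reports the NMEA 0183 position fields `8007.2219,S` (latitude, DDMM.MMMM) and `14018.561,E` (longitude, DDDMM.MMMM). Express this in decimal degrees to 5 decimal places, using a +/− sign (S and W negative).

-80.12037, 140.30935

Lat: degrees = first 2 digits = 80, minutes = 7.2219; 80 + 7.2219/60 = 80.120365
hemisphere S, so the sign is −
Lon: degrees = first 3 digits = 140, minutes = 18.561; 140 + 18.561/60 = 140.309350
E ⇒ keep positive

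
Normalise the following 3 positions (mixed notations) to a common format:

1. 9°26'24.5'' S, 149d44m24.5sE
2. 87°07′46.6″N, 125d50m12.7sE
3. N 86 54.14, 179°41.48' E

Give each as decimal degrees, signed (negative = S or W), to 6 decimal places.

Point 1:
  Lat: 26′ + 24.5″ = 26.40833′; 9 + 26.40833/60 = 9.4401389
  S ⇒ negate
  Longitude: 44′ + 24.5″ = 44.40833′; 149 + 44.40833/60 = 149.7401389
  E ⇒ keep positive
Point 2:
  Lat: 7′ + 46.6″ = 7.77667′; 87 + 7.77667/60 = 87.1296111
  N → positive
  Lon: 125° + 50/60 + 12.7/3600 = 125 + 0.833333 + 0.003528 = 125.8368611
  E → positive
Point 3:
  φ: 54.14′ = 0.902333°; total 86.9023333
  N → positive
  Longitude: 179 + 41.48/60 = 179.6913333
  E → positive

1. -9.440139, 149.740139
2. 87.129611, 125.836861
3. 86.902333, 179.691333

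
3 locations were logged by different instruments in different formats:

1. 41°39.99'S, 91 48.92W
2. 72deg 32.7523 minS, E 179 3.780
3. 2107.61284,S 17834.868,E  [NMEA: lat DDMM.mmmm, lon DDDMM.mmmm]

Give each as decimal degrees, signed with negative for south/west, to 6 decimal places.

1. -41.666500, -91.815333
2. -72.545872, 179.063000
3. -21.126881, 178.581133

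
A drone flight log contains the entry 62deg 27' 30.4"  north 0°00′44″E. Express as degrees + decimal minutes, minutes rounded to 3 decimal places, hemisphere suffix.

φ: 27 + 30.4/60 = 27.50667′
λ: seconds/60 = 0.73333; minutes = 0 + 0.73333 = 0.73333

62° 27.507′ N, 0° 0.733′ E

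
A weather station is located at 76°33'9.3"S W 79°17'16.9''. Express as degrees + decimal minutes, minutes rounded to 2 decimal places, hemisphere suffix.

76° 33.16′ S, 79° 17.28′ W

Latitude: 33 + 9.3/60 = 33.1550′
Lon: seconds/60 = 0.28167; minutes = 17 + 0.28167 = 17.2817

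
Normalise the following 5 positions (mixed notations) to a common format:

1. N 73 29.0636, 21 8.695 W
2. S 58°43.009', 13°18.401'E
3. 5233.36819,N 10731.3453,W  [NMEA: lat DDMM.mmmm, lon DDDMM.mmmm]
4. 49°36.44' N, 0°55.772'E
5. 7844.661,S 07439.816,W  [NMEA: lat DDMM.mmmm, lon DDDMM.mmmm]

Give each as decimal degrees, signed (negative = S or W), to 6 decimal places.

1. 73.484393, -21.144917
2. -58.716817, 13.306683
3. 52.556137, -107.522422
4. 49.607333, 0.929533
5. -78.744350, -74.663600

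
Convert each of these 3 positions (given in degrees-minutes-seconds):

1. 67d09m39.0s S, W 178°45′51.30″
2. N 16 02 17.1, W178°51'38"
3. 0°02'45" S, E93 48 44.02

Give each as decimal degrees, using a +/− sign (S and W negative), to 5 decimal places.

1. -67.16083, -178.76425
2. 16.03808, -178.86056
3. -0.04583, 93.81223

Point 1:
  Latitude: 67° + 9/60 + 39/3600 = 67 + 0.150000 + 0.010833 = 67.160833
  hemisphere S, so the sign is −
  Longitude: 45′ + 51.3″ = 45.85500′; 178 + 45.85500/60 = 178.764250
  hemisphere W, so the sign is −
Point 2:
  φ: 16° + 2/60 + 17.1/3600 = 16 + 0.033333 + 0.004750 = 16.038083
  N → positive
  Longitude: 51′ + 38″ = 51.63333′; 178 + 51.63333/60 = 178.860556
  hemisphere W, so the sign is −
Point 3:
  Lat: 2′ + 45″ = 2.75000′; 0 + 2.75000/60 = 0.045833
  S ⇒ negate
  λ: 48′ + 44.02″ = 48.73367′; 93 + 48.73367/60 = 93.812228
  E → positive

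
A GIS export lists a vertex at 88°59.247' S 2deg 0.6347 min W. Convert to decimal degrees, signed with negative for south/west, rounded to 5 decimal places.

-88.98745, -2.01058

φ: 88 + 59.247/60 = 88.987450
S → negative
λ: 0.6347′ = 0.010578°; total 2.010578
W → negative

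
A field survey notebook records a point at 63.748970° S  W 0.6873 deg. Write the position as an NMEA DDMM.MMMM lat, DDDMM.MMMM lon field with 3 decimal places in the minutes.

φ: fractional part 0.748970 → 44.93820 minutes
Longitude: minutes = (0.687300 − 0) × 60 = 41.23800

6344.938,S / 00041.238,W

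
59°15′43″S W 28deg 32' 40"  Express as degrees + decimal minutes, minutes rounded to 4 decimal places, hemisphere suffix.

59° 15.7167′ S, 28° 32.6667′ W

Latitude: 15 + 43/60 = 15.716667′
Lon: seconds/60 = 0.66667; minutes = 32 + 0.66667 = 32.666667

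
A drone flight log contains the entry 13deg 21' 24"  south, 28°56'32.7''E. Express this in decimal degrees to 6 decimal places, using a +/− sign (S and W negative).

-13.356667, 28.942417

Latitude: 21′ + 24″ = 21.40000′; 13 + 21.40000/60 = 13.3566667
S ⇒ negate
Longitude: 56′ + 32.7″ = 56.54500′; 28 + 56.54500/60 = 28.9424167
E → positive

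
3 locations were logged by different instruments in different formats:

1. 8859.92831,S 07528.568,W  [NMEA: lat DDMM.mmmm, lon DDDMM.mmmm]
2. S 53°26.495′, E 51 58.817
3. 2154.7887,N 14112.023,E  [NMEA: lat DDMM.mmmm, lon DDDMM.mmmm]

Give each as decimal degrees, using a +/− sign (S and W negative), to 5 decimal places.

Point 1:
  Lat: split at 2 digits → 88° and 59.92831′; 88 + 59.92831/60 = 88.998805
  S → negative
  Longitude: split at 3 digits → 075° and 28.568′; 75 + 28.568/60 = 75.476133
  W ⇒ negate
Point 2:
  Latitude: 53 + 26.495/60 = 53.441583
  S ⇒ negate
  Longitude: 58.817′ = 0.980283°; total 51.980283
  E → positive
Point 3:
  Lat: split at 2 digits → 21° and 54.7887′; 21 + 54.7887/60 = 21.913145
  N ⇒ keep positive
  Longitude: degrees = first 3 digits = 141, minutes = 12.023; 141 + 12.023/60 = 141.200383
  E → positive

1. -88.99881, -75.47613
2. -53.44158, 51.98028
3. 21.91315, 141.20038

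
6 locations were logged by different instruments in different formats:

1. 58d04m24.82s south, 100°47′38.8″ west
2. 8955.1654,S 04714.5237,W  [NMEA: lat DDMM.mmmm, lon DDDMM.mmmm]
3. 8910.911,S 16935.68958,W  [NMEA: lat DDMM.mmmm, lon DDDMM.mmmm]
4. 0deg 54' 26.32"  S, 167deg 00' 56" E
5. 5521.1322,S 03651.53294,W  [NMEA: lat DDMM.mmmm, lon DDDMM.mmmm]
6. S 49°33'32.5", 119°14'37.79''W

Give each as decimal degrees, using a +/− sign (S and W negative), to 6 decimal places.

Point 1:
  Latitude: 58° + 4/60 + 24.82/3600 = 58 + 0.066667 + 0.006894 = 58.0735611
  S ⇒ negate
  λ: 100 + 47/60 + 38.8/3600 = 100.7941111
  W → negative
Point 2:
  Latitude: split at 2 digits → 89° and 55.1654′; 89 + 55.1654/60 = 89.9194233
  S ⇒ negate
  Lon: split at 3 digits → 047° and 14.5237′; 47 + 14.5237/60 = 47.2420617
  W ⇒ negate
Point 3:
  φ: degrees = first 2 digits = 89, minutes = 10.911; 89 + 10.911/60 = 89.1818500
  hemisphere S, so the sign is −
  Lon: split at 3 digits → 169° and 35.68958′; 169 + 35.68958/60 = 169.5948263
  W ⇒ negate
Point 4:
  Lat: 0° + 54/60 + 26.32/3600 = 0 + 0.900000 + 0.007311 = 0.9073111
  S → negative
  Longitude: 167° + 0/60 + 56/3600 = 167 + 0.000000 + 0.015556 = 167.0155556
  E → positive
Point 5:
  φ: degrees = first 2 digits = 55, minutes = 21.1322; 55 + 21.1322/60 = 55.3522033
  S → negative
  Longitude: degrees = first 3 digits = 36, minutes = 51.53294; 36 + 51.53294/60 = 36.8588823
  hemisphere W, so the sign is −
Point 6:
  Lat: 49° + 33/60 + 32.5/3600 = 49 + 0.550000 + 0.009028 = 49.5590278
  S ⇒ negate
  λ: 119° + 14/60 + 37.79/3600 = 119 + 0.233333 + 0.010497 = 119.2438306
  W ⇒ negate

1. -58.073561, -100.794111
2. -89.919423, -47.242062
3. -89.181850, -169.594826
4. -0.907311, 167.015556
5. -55.352203, -36.858882
6. -49.559028, -119.243831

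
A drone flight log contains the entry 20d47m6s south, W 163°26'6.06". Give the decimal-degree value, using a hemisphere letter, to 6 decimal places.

Lat: 47′ + 6″ = 47.10000′; 20 + 47.10000/60 = 20.7850000
λ: 26′ + 6.06″ = 26.10100′; 163 + 26.10100/60 = 163.4350167

20.785000° S, 163.435017° W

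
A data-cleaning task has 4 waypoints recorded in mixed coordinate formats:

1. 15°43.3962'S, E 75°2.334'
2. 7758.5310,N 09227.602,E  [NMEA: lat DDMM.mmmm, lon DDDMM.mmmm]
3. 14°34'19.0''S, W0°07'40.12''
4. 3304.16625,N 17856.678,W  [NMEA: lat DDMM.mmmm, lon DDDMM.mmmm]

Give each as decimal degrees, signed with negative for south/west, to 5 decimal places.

Point 1:
  Lat: 43.3962′ = 0.723270°; total 15.723270
  S → negative
  λ: 2.334′ = 0.038900°; total 75.038900
  E → positive
Point 2:
  Lat: split at 2 digits → 77° and 58.531′; 77 + 58.531/60 = 77.975517
  N ⇒ keep positive
  Lon: split at 3 digits → 092° and 27.602′; 92 + 27.602/60 = 92.460033
  E → positive
Point 3:
  Latitude: 14° + 34/60 + 19/3600 = 14 + 0.566667 + 0.005278 = 14.571944
  S ⇒ negate
  Lon: 0 + 7/60 + 40.12/3600 = 0.127811
  hemisphere W, so the sign is −
Point 4:
  Lat: degrees = first 2 digits = 33, minutes = 4.16625; 33 + 4.16625/60 = 33.069438
  N ⇒ keep positive
  Longitude: degrees = first 3 digits = 178, minutes = 56.678; 178 + 56.678/60 = 178.944633
  W → negative

1. -15.72327, 75.03890
2. 77.97552, 92.46003
3. -14.57194, -0.12781
4. 33.06944, -178.94463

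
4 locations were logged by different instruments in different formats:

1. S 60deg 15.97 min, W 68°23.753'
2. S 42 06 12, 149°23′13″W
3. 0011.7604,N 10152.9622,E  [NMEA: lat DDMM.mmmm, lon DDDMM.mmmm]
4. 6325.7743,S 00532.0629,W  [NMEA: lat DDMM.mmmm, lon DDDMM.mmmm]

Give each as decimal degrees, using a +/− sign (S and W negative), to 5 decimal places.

Point 1:
  Lat: 60 + 15.97/60 = 60.266167
  S ⇒ negate
  λ: 23.753′ = 0.395883°; total 68.395883
  W ⇒ negate
Point 2:
  φ: 42° + 6/60 + 12/3600 = 42 + 0.100000 + 0.003333 = 42.103333
  S → negative
  Longitude: 149° + 23/60 + 13/3600 = 149 + 0.383333 + 0.003611 = 149.386944
  hemisphere W, so the sign is −
Point 3:
  Lat: split at 2 digits → 00° and 11.7604′; 0 + 11.7604/60 = 0.196007
  N → positive
  Longitude: split at 3 digits → 101° and 52.9622′; 101 + 52.9622/60 = 101.882703
  E ⇒ keep positive
Point 4:
  Latitude: split at 2 digits → 63° and 25.7743′; 63 + 25.7743/60 = 63.429572
  S → negative
  Lon: split at 3 digits → 005° and 32.0629′; 5 + 32.0629/60 = 5.534382
  hemisphere W, so the sign is −

1. -60.26617, -68.39588
2. -42.10333, -149.38694
3. 0.19601, 101.88270
4. -63.42957, -5.53438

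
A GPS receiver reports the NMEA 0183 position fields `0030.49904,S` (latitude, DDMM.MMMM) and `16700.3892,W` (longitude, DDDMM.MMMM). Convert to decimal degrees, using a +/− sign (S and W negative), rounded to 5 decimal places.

Latitude: degrees = first 2 digits = 0, minutes = 30.49904; 0 + 30.49904/60 = 0.508317
S → negative
Lon: split at 3 digits → 167° and 0.3892′; 167 + 0.3892/60 = 167.006487
hemisphere W, so the sign is −

-0.50832, -167.00649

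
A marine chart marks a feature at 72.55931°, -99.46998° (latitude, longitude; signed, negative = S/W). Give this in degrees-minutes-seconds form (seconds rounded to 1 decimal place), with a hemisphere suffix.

72°33′33.5″ N, 99°28′11.9″ W

Latitude: 0.559310 × 60 = 33.55860′ → 33′, remainder × 60 = 33.516″
Longitude is negative → W; |value| = 99.469980
Lon: whole degrees 99; 28.19880′ → 28′ and 11.928″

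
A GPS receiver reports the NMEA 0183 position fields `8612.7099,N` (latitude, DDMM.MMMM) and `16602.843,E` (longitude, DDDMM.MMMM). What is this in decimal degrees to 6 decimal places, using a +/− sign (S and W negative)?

Lat: split at 2 digits → 86° and 12.7099′; 86 + 12.7099/60 = 86.2118317
N ⇒ keep positive
Longitude: split at 3 digits → 166° and 2.843′; 166 + 2.843/60 = 166.0473833
E ⇒ keep positive

86.211832, 166.047383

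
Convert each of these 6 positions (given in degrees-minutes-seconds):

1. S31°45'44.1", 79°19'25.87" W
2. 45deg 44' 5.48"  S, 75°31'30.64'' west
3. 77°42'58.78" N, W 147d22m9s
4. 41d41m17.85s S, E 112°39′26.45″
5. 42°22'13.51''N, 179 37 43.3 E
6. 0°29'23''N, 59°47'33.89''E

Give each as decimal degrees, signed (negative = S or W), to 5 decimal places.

Point 1:
  Latitude: 31 + 45/60 + 44.1/3600 = 31.762250
  S → negative
  Longitude: 79 + 19/60 + 25.87/3600 = 79.323853
  hemisphere W, so the sign is −
Point 2:
  Latitude: 45 + 44/60 + 5.48/3600 = 45.734856
  S ⇒ negate
  Longitude: 31′ + 30.64″ = 31.51067′; 75 + 31.51067/60 = 75.525178
  W → negative
Point 3:
  Latitude: 42′ + 58.78″ = 42.97967′; 77 + 42.97967/60 = 77.716328
  N → positive
  Lon: 147° + 22/60 + 9/3600 = 147 + 0.366667 + 0.002500 = 147.369167
  W ⇒ negate
Point 4:
  Lat: 41 + 41/60 + 17.85/3600 = 41.688292
  hemisphere S, so the sign is −
  Lon: 112° + 39/60 + 26.45/3600 = 112 + 0.650000 + 0.007347 = 112.657347
  E ⇒ keep positive
Point 5:
  φ: 22′ + 13.51″ = 22.22517′; 42 + 22.22517/60 = 42.370419
  N ⇒ keep positive
  λ: 37′ + 43.3″ = 37.72167′; 179 + 37.72167/60 = 179.628694
  E → positive
Point 6:
  φ: 0° + 29/60 + 23/3600 = 0 + 0.483333 + 0.006389 = 0.489722
  N → positive
  λ: 47′ + 33.89″ = 47.56483′; 59 + 47.56483/60 = 59.792747
  E → positive

1. -31.76225, -79.32385
2. -45.73486, -75.52518
3. 77.71633, -147.36917
4. -41.68829, 112.65735
5. 42.37042, 179.62869
6. 0.48972, 59.79275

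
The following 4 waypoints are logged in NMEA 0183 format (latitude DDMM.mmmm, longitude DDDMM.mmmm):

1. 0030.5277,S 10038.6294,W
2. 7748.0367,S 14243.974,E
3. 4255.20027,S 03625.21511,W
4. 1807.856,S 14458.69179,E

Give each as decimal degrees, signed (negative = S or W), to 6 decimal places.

1. -0.508795, -100.643823
2. -77.800612, 142.732900
3. -42.920005, -36.420252
4. -18.130933, 144.978197

Point 1:
  Latitude: split at 2 digits → 00° and 30.5277′; 0 + 30.5277/60 = 0.5087950
  S ⇒ negate
  Longitude: degrees = first 3 digits = 100, minutes = 38.6294; 100 + 38.6294/60 = 100.6438233
  W ⇒ negate
Point 2:
  Latitude: degrees = first 2 digits = 77, minutes = 48.0367; 77 + 48.0367/60 = 77.8006117
  S → negative
  Longitude: degrees = first 3 digits = 142, minutes = 43.974; 142 + 43.974/60 = 142.7329000
  E ⇒ keep positive
Point 3:
  φ: split at 2 digits → 42° and 55.20027′; 42 + 55.20027/60 = 42.9200045
  S → negative
  Lon: degrees = first 3 digits = 36, minutes = 25.21511; 36 + 25.21511/60 = 36.4202518
  W → negative
Point 4:
  φ: split at 2 digits → 18° and 7.856′; 18 + 7.856/60 = 18.1309333
  S ⇒ negate
  λ: split at 3 digits → 144° and 58.69179′; 144 + 58.69179/60 = 144.9781965
  E ⇒ keep positive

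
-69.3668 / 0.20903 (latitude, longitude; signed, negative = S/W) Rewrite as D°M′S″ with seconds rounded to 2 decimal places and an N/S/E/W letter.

69°22′0.48″ S, 0°12′32.51″ E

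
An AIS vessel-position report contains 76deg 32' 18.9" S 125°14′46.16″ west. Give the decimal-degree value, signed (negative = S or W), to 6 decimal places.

Lat: 76 + 32/60 + 18.9/3600 = 76.5385833
S ⇒ negate
Lon: 14′ + 46.16″ = 14.76933′; 125 + 14.76933/60 = 125.2461556
hemisphere W, so the sign is −

-76.538583, -125.246156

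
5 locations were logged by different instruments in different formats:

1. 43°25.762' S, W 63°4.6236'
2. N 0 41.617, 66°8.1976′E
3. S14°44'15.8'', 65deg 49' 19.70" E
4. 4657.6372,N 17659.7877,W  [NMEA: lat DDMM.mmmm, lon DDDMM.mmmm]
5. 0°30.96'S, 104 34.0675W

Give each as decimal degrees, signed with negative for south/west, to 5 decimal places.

1. -43.42937, -63.07706
2. 0.69362, 66.13663
3. -14.73772, 65.82214
4. 46.96062, -176.99646
5. -0.51600, -104.56779

Point 1:
  Latitude: 25.762′ = 0.429367°; total 43.429367
  S → negative
  λ: 63 + 4.6236/60 = 63.077060
  hemisphere W, so the sign is −
Point 2:
  Latitude: 41.617′ = 0.693617°; total 0.693617
  N ⇒ keep positive
  λ: 8.1976′ = 0.136627°; total 66.136627
  E → positive
Point 3:
  Latitude: 44′ + 15.8″ = 44.26333′; 14 + 44.26333/60 = 14.737722
  hemisphere S, so the sign is −
  Lon: 49′ + 19.7″ = 49.32833′; 65 + 49.32833/60 = 65.822139
  E ⇒ keep positive
Point 4:
  φ: split at 2 digits → 46° and 57.6372′; 46 + 57.6372/60 = 46.960620
  N → positive
  Lon: split at 3 digits → 176° and 59.7877′; 176 + 59.7877/60 = 176.996462
  W → negative
Point 5:
  Latitude: 30.96′ = 0.516000°; total 0.516000
  S ⇒ negate
  λ: 104 + 34.0675/60 = 104.567792
  W ⇒ negate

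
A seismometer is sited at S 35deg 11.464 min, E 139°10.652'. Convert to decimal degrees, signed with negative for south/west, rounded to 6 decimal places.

Lat: 11.464′ = 0.191067°; total 35.1910667
S → negative
λ: 10.652′ = 0.177533°; total 139.1775333
E ⇒ keep positive

-35.191067, 139.177533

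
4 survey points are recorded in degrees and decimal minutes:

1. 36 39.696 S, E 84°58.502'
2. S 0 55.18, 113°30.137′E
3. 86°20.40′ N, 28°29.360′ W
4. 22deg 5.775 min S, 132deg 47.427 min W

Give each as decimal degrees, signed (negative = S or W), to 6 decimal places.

1. -36.661600, 84.975033
2. -0.919667, 113.502283
3. 86.340000, -28.489333
4. -22.096250, -132.790450

Point 1:
  Latitude: 39.696′ = 0.661600°; total 36.6616000
  S ⇒ negate
  Longitude: 84 + 58.502/60 = 84.9750333
  E ⇒ keep positive
Point 2:
  Lat: 55.18′ = 0.919667°; total 0.9196667
  S → negative
  Longitude: 30.137′ = 0.502283°; total 113.5022833
  E ⇒ keep positive
Point 3:
  Lat: 86 + 20.4/60 = 86.3400000
  N ⇒ keep positive
  Longitude: 28 + 29.36/60 = 28.4893333
  W → negative
Point 4:
  Latitude: 5.775′ = 0.096250°; total 22.0962500
  S ⇒ negate
  Lon: 132 + 47.427/60 = 132.7904500
  hemisphere W, so the sign is −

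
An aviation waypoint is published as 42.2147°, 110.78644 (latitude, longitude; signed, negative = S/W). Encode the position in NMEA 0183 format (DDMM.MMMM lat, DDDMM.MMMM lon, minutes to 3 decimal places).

4212.882,N / 11047.186,E

Latitude: 42° + 0.214700 × 60 = 42° 12.88200′
Lon: fractional part 0.786440 → 47.18640 minutes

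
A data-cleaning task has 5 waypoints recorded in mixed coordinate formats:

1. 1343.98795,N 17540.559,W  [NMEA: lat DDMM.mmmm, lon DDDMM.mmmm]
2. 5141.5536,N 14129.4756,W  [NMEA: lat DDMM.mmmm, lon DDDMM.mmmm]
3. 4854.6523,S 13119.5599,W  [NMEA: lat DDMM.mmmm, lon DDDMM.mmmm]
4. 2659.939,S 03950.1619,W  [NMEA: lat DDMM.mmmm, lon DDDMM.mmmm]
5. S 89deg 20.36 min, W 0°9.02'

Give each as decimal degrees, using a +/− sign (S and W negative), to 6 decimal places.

Point 1:
  φ: split at 2 digits → 13° and 43.98795′; 13 + 43.98795/60 = 13.7331325
  N ⇒ keep positive
  λ: split at 3 digits → 175° and 40.559′; 175 + 40.559/60 = 175.6759833
  W → negative
Point 2:
  φ: degrees = first 2 digits = 51, minutes = 41.5536; 51 + 41.5536/60 = 51.6925600
  N ⇒ keep positive
  Longitude: degrees = first 3 digits = 141, minutes = 29.4756; 141 + 29.4756/60 = 141.4912600
  W → negative
Point 3:
  Latitude: split at 2 digits → 48° and 54.6523′; 48 + 54.6523/60 = 48.9108717
  S → negative
  λ: degrees = first 3 digits = 131, minutes = 19.5599; 131 + 19.5599/60 = 131.3259983
  W ⇒ negate
Point 4:
  Latitude: split at 2 digits → 26° and 59.939′; 26 + 59.939/60 = 26.9989833
  S ⇒ negate
  Longitude: degrees = first 3 digits = 39, minutes = 50.1619; 39 + 50.1619/60 = 39.8360317
  W ⇒ negate
Point 5:
  Lat: 20.36′ = 0.339333°; total 89.3393333
  hemisphere S, so the sign is −
  Longitude: 0 + 9.02/60 = 0.1503333
  hemisphere W, so the sign is −

1. 13.733133, -175.675983
2. 51.692560, -141.491260
3. -48.910872, -131.325998
4. -26.998983, -39.836032
5. -89.339333, -0.150333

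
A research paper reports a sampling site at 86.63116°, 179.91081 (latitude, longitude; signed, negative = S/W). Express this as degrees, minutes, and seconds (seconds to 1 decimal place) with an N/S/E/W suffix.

Lat: 0.631160° → 37.86960′; 0.86960 × 60 = 52.176″
Lon: 0.910810 × 60 = 54.64860′ → 54′, remainder × 60 = 38.916″

86°37′52.2″ N, 179°54′38.9″ E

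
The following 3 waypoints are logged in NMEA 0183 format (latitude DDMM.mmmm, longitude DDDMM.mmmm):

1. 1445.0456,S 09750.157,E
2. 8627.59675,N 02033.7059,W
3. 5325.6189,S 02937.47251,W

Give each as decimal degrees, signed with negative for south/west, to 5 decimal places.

Point 1:
  φ: degrees = first 2 digits = 14, minutes = 45.0456; 14 + 45.0456/60 = 14.750760
  S ⇒ negate
  λ: degrees = first 3 digits = 97, minutes = 50.157; 97 + 50.157/60 = 97.835950
  E → positive
Point 2:
  Lat: split at 2 digits → 86° and 27.59675′; 86 + 27.59675/60 = 86.459946
  N ⇒ keep positive
  λ: degrees = first 3 digits = 20, minutes = 33.7059; 20 + 33.7059/60 = 20.561765
  W ⇒ negate
Point 3:
  Lat: degrees = first 2 digits = 53, minutes = 25.6189; 53 + 25.6189/60 = 53.426982
  hemisphere S, so the sign is −
  Longitude: degrees = first 3 digits = 29, minutes = 37.47251; 29 + 37.47251/60 = 29.624542
  hemisphere W, so the sign is −

1. -14.75076, 97.83595
2. 86.45995, -20.56177
3. -53.42698, -29.62454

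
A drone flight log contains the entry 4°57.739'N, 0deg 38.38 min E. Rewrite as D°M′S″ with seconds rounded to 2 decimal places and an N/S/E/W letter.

Lat: 57.73900′ → 57′ and 0.73900 × 60 = 44.3400″
λ: 38.38000′ → 38′ and 0.38000 × 60 = 22.8000″

4°57′44.34″ N, 0°38′22.80″ E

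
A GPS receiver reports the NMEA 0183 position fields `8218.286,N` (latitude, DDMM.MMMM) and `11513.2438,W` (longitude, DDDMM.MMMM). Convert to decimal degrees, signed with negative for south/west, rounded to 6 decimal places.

82.304767, -115.220730

Latitude: degrees = first 2 digits = 82, minutes = 18.286; 82 + 18.286/60 = 82.3047667
N → positive
λ: split at 3 digits → 115° and 13.2438′; 115 + 13.2438/60 = 115.2207300
W → negative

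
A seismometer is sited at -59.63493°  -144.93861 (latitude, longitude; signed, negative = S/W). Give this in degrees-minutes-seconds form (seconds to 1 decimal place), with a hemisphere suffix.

59°38′5.7″ S, 144°56′19.0″ W

Latitude is negative → S; |value| = 59.634930
φ: whole degrees 59; 38.09580′ → 38′ and 5.748″
Longitude is negative → W; |value| = 144.938610
Lon: 0.938610° → 56.31660′; 0.31660 × 60 = 18.996″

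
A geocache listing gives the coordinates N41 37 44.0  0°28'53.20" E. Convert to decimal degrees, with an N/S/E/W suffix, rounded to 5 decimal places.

φ: 41 + 37/60 + 44/3600 = 41.628889
Lon: 0 + 28/60 + 53.2/3600 = 0.481444

41.62889° N, 0.48144° E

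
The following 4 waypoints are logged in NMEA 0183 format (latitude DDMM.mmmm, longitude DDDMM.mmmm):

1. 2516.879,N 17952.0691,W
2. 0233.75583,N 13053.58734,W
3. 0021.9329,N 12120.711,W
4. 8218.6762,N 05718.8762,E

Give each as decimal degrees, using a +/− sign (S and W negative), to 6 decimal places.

Point 1:
  φ: split at 2 digits → 25° and 16.879′; 25 + 16.879/60 = 25.2813167
  N → positive
  Lon: split at 3 digits → 179° and 52.0691′; 179 + 52.0691/60 = 179.8678183
  W → negative
Point 2:
  φ: degrees = first 2 digits = 2, minutes = 33.75583; 2 + 33.75583/60 = 2.5625972
  N → positive
  λ: split at 3 digits → 130° and 53.58734′; 130 + 53.58734/60 = 130.8931223
  W ⇒ negate
Point 3:
  φ: degrees = first 2 digits = 0, minutes = 21.9329; 0 + 21.9329/60 = 0.3655483
  N → positive
  λ: degrees = first 3 digits = 121, minutes = 20.711; 121 + 20.711/60 = 121.3451833
  hemisphere W, so the sign is −
Point 4:
  Lat: degrees = first 2 digits = 82, minutes = 18.6762; 82 + 18.6762/60 = 82.3112700
  N ⇒ keep positive
  Longitude: split at 3 digits → 057° and 18.8762′; 57 + 18.8762/60 = 57.3146033
  E ⇒ keep positive

1. 25.281317, -179.867818
2. 2.562597, -130.893122
3. 0.365548, -121.345183
4. 82.311270, 57.314603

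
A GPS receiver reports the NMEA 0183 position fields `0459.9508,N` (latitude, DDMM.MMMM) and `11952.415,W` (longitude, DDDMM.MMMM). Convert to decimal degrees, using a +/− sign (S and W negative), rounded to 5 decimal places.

φ: split at 2 digits → 04° and 59.9508′; 4 + 59.9508/60 = 4.999180
N → positive
Longitude: split at 3 digits → 119° and 52.415′; 119 + 52.415/60 = 119.873583
hemisphere W, so the sign is −

4.99918, -119.87358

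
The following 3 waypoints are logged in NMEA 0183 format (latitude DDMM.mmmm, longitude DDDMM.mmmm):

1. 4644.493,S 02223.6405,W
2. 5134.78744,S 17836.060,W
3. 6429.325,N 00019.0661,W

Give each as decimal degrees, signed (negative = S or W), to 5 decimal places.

1. -46.74155, -22.39401
2. -51.57979, -178.60100
3. 64.48875, -0.31777

Point 1:
  Latitude: degrees = first 2 digits = 46, minutes = 44.493; 46 + 44.493/60 = 46.741550
  hemisphere S, so the sign is −
  λ: split at 3 digits → 022° and 23.6405′; 22 + 23.6405/60 = 22.394008
  W ⇒ negate
Point 2:
  Lat: degrees = first 2 digits = 51, minutes = 34.78744; 51 + 34.78744/60 = 51.579791
  hemisphere S, so the sign is −
  Lon: degrees = first 3 digits = 178, minutes = 36.06; 178 + 36.06/60 = 178.601000
  W → negative
Point 3:
  Latitude: degrees = first 2 digits = 64, minutes = 29.325; 64 + 29.325/60 = 64.488750
  N ⇒ keep positive
  Lon: degrees = first 3 digits = 0, minutes = 19.0661; 0 + 19.0661/60 = 0.317768
  hemisphere W, so the sign is −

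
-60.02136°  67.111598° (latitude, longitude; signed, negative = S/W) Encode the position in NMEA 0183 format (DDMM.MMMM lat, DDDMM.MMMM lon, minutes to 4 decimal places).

Latitude is negative → S; |value| = 60.021360
φ: fractional part 0.021360 → 1.281600 minutes
Longitude: 67° + 0.111598 × 60 = 67° 6.695880′

6001.2816,S / 06706.6959,E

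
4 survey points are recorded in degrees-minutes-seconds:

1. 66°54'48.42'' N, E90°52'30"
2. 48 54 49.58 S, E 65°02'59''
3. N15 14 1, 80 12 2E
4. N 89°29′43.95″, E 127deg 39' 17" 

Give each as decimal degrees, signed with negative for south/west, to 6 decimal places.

Point 1:
  Lat: 66 + 54/60 + 48.42/3600 = 66.9134500
  N ⇒ keep positive
  Longitude: 90 + 52/60 + 30/3600 = 90.8750000
  E ⇒ keep positive
Point 2:
  Lat: 54′ + 49.58″ = 54.82633′; 48 + 54.82633/60 = 48.9137722
  S → negative
  Longitude: 65 + 2/60 + 59/3600 = 65.0497222
  E → positive
Point 3:
  Lat: 14′ + 1″ = 14.01667′; 15 + 14.01667/60 = 15.2336111
  N → positive
  Longitude: 80 + 12/60 + 2/3600 = 80.2005556
  E ⇒ keep positive
Point 4:
  φ: 89 + 29/60 + 43.95/3600 = 89.4955417
  N → positive
  Longitude: 127 + 39/60 + 17/3600 = 127.6547222
  E ⇒ keep positive

1. 66.913450, 90.875000
2. -48.913772, 65.049722
3. 15.233611, 80.200556
4. 89.495542, 127.654722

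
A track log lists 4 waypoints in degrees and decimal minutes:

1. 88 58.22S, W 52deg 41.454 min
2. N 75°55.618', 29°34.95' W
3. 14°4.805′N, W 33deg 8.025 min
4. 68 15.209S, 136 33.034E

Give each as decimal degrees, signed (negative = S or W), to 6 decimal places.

Point 1:
  Lat: 58.22′ = 0.970333°; total 88.9703333
  S → negative
  Longitude: 41.454′ = 0.690900°; total 52.6909000
  W ⇒ negate
Point 2:
  Lat: 55.618′ = 0.926967°; total 75.9269667
  N → positive
  Lon: 29 + 34.95/60 = 29.5825000
  W ⇒ negate
Point 3:
  Latitude: 14 + 4.805/60 = 14.0800833
  N → positive
  Longitude: 8.025′ = 0.133750°; total 33.1337500
  W ⇒ negate
Point 4:
  φ: 68 + 15.209/60 = 68.2534833
  S ⇒ negate
  Lon: 33.034′ = 0.550567°; total 136.5505667
  E ⇒ keep positive

1. -88.970333, -52.690900
2. 75.926967, -29.582500
3. 14.080083, -33.133750
4. -68.253483, 136.550567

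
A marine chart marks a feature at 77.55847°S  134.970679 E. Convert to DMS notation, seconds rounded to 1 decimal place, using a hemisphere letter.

77°33′30.5″ S, 134°58′14.4″ E

Latitude: 0.558470° → 33.50820′; 0.50820 × 60 = 30.492″
Lon: 0.970679° → 58.24074′; 0.24074 × 60 = 14.444″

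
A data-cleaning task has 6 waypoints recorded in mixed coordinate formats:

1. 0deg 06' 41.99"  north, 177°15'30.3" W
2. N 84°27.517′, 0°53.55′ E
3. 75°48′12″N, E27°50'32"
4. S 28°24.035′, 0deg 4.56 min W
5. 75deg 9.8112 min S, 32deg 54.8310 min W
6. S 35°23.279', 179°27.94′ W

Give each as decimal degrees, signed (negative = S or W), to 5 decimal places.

1. 0.11166, -177.25842
2. 84.45862, 0.89250
3. 75.80333, 27.84222
4. -28.40058, -0.07600
5. -75.16352, -32.91385
6. -35.38798, -179.46567

Point 1:
  φ: 0 + 6/60 + 41.99/3600 = 0.111664
  N ⇒ keep positive
  λ: 177° + 15/60 + 30.3/3600 = 177 + 0.250000 + 0.008417 = 177.258417
  W → negative
Point 2:
  φ: 27.517′ = 0.458617°; total 84.458617
  N ⇒ keep positive
  λ: 0 + 53.55/60 = 0.892500
  E → positive
Point 3:
  Lat: 75° + 48/60 + 12/3600 = 75 + 0.800000 + 0.003333 = 75.803333
  N → positive
  λ: 27 + 50/60 + 32/3600 = 27.842222
  E → positive
Point 4:
  Lat: 24.035′ = 0.400583°; total 28.400583
  S ⇒ negate
  λ: 4.56′ = 0.076000°; total 0.076000
  W ⇒ negate
Point 5:
  Lat: 9.8112′ = 0.163520°; total 75.163520
  S ⇒ negate
  Lon: 54.831′ = 0.913850°; total 32.913850
  hemisphere W, so the sign is −
Point 6:
  Lat: 23.279′ = 0.387983°; total 35.387983
  hemisphere S, so the sign is −
  λ: 179 + 27.94/60 = 179.465667
  W → negative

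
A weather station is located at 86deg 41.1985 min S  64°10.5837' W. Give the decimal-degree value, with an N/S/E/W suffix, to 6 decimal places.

Lat: 86 + 41.1985/60 = 86.6866417
Lon: 64 + 10.5837/60 = 64.1763950

86.686642° S, 64.176395° W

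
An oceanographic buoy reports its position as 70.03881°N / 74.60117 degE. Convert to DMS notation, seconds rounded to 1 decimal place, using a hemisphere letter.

φ: whole degrees 70; 2.32860′ → 2′ and 19.716″
Lon: 0.601170° → 36.07020′; 0.07020 × 60 = 4.212″

70°02′19.7″ N, 74°36′4.2″ E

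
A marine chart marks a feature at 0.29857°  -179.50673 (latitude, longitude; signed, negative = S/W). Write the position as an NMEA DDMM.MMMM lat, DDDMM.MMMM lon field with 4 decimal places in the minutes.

0017.9142,N / 17930.4038,W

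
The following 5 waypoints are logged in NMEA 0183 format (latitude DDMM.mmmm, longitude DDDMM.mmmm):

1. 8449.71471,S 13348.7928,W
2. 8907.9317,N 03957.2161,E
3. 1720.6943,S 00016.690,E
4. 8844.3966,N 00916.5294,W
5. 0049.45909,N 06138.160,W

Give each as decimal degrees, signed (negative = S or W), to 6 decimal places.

Point 1:
  φ: degrees = first 2 digits = 84, minutes = 49.71471; 84 + 49.71471/60 = 84.8285785
  S ⇒ negate
  Lon: degrees = first 3 digits = 133, minutes = 48.7928; 133 + 48.7928/60 = 133.8132133
  W ⇒ negate
Point 2:
  φ: split at 2 digits → 89° and 7.9317′; 89 + 7.9317/60 = 89.1321950
  N ⇒ keep positive
  λ: split at 3 digits → 039° and 57.2161′; 39 + 57.2161/60 = 39.9536017
  E → positive
Point 3:
  φ: degrees = first 2 digits = 17, minutes = 20.6943; 17 + 20.6943/60 = 17.3449050
  S ⇒ negate
  λ: degrees = first 3 digits = 0, minutes = 16.69; 0 + 16.69/60 = 0.2781667
  E ⇒ keep positive
Point 4:
  Latitude: degrees = first 2 digits = 88, minutes = 44.3966; 88 + 44.3966/60 = 88.7399433
  N → positive
  λ: degrees = first 3 digits = 9, minutes = 16.5294; 9 + 16.5294/60 = 9.2754900
  hemisphere W, so the sign is −
Point 5:
  φ: split at 2 digits → 00° and 49.45909′; 0 + 49.45909/60 = 0.8243182
  N → positive
  Longitude: degrees = first 3 digits = 61, minutes = 38.16; 61 + 38.16/60 = 61.6360000
  W ⇒ negate

1. -84.828579, -133.813213
2. 89.132195, 39.953602
3. -17.344905, 0.278167
4. 88.739943, -9.275490
5. 0.824318, -61.636000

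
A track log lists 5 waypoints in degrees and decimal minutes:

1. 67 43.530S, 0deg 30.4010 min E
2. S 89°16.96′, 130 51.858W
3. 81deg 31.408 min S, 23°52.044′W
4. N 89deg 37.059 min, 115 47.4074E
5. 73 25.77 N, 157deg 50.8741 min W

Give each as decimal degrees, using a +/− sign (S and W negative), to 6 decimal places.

1. -67.725500, 0.506683
2. -89.282667, -130.864300
3. -81.523467, -23.867400
4. 89.617650, 115.790123
5. 73.429500, -157.847902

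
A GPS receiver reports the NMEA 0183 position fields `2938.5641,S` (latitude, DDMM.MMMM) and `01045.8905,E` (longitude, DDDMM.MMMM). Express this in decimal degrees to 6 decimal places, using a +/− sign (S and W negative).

-29.642735, 10.764842

Lat: split at 2 digits → 29° and 38.5641′; 29 + 38.5641/60 = 29.6427350
hemisphere S, so the sign is −
Lon: split at 3 digits → 010° and 45.8905′; 10 + 45.8905/60 = 10.7648417
E → positive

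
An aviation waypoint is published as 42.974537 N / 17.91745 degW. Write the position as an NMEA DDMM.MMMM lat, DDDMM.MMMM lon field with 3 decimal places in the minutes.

Latitude: 42° + 0.974537 × 60 = 42° 58.47222′
Lon: fractional part 0.917450 → 55.04700 minutes

4258.472,N / 01755.047,W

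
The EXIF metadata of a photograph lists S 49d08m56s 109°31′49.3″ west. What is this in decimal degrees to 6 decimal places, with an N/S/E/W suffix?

49.148889° S, 109.530361° W

φ: 49° + 8/60 + 56/3600 = 49 + 0.133333 + 0.015556 = 49.1488889
Lon: 31′ + 49.3″ = 31.82167′; 109 + 31.82167/60 = 109.5303611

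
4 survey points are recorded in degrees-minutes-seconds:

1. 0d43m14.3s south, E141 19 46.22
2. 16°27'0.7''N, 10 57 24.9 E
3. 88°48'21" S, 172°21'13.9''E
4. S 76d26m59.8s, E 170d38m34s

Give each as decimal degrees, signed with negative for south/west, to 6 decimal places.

1. -0.720639, 141.329506
2. 16.450194, 10.956917
3. -88.805833, 172.353861
4. -76.449944, 170.642778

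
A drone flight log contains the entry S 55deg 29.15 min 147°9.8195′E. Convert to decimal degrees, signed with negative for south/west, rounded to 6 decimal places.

-55.485833, 147.163658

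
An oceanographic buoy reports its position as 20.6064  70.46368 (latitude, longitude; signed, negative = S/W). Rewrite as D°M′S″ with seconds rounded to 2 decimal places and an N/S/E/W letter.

Lat: 0.606400 × 60 = 36.38400′ → 36′, remainder × 60 = 23.0400″
λ: 0.463680 × 60 = 27.82080′ → 27′, remainder × 60 = 49.2480″

20°36′23.04″ N, 70°27′49.25″ E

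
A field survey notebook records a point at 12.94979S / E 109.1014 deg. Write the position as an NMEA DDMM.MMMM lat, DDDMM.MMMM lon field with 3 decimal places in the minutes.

1256.987,S / 10906.084,E

Lat: fractional part 0.949790 → 56.98740 minutes
Lon: fractional part 0.101400 → 6.08400 minutes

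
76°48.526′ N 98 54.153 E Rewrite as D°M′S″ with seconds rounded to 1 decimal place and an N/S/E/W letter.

76°48′31.6″ N, 98°54′9.2″ E

Lat: 48.52600′ → 48′ and 0.52600 × 60 = 31.560″
Longitude: fractional minutes 0.15300 × 60 = 9.180″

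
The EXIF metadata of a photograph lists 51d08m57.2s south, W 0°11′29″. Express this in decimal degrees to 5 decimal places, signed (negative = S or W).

-51.14922, -0.19139

Lat: 51 + 8/60 + 57.2/3600 = 51.149222
hemisphere S, so the sign is −
λ: 11′ + 29″ = 11.48333′; 0 + 11.48333/60 = 0.191389
W ⇒ negate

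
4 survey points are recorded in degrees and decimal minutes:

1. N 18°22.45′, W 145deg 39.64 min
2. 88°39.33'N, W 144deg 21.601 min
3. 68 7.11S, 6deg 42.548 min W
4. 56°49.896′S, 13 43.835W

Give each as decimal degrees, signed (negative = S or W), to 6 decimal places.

1. 18.374167, -145.660667
2. 88.655500, -144.360017
3. -68.118500, -6.709133
4. -56.831600, -13.730583

Point 1:
  Lat: 22.45′ = 0.374167°; total 18.3741667
  N ⇒ keep positive
  λ: 39.64′ = 0.660667°; total 145.6606667
  W → negative
Point 2:
  φ: 39.33′ = 0.655500°; total 88.6555000
  N → positive
  Longitude: 21.601′ = 0.360017°; total 144.3600167
  W ⇒ negate
Point 3:
  Lat: 7.11′ = 0.118500°; total 68.1185000
  S → negative
  Longitude: 42.548′ = 0.709133°; total 6.7091333
  W → negative
Point 4:
  Lat: 49.896′ = 0.831600°; total 56.8316000
  S ⇒ negate
  λ: 43.835′ = 0.730583°; total 13.7305833
  hemisphere W, so the sign is −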